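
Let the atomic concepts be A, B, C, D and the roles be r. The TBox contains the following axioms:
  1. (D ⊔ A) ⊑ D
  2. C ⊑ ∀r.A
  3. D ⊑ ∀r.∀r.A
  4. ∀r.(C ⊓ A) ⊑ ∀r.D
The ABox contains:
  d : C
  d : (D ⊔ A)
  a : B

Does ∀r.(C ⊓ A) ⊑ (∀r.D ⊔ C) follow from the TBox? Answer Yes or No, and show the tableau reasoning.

1. ∀r.(C ⊓ A) ⊑ (∀r.D ⊔ C)  ⇔  (∀r.(C ⊓ A) ⊓ (∃r.¬D ⊓ ¬C)) unsat w.r.t. T
   all branches close; clash {D, ¬D} at an ∃-successor
2. Hence ∀r.(C ⊓ A) ⊑ (∀r.D ⊔ C): entailed.

Yes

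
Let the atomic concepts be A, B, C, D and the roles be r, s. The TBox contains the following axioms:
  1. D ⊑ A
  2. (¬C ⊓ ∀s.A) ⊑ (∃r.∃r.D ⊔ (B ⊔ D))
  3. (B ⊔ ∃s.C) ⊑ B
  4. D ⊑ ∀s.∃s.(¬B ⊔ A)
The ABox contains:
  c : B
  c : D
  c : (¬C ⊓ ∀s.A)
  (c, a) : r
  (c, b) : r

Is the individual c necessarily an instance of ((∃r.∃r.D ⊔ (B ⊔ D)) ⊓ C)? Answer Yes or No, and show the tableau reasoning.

1. c : ((∃r.∃r.D ⊔ (B ⊔ D)) ⊓ C)?  L(c) = {B, D, (¬C ⊓ ∀s.A)} ∪ {((∀r.∀r.¬D ⊓ (¬B ⊓ ¬D)) ⊔ ¬C)}
   apply at c: D⊑A; (¬C ⊓ ∀s.A)⊑(∃r.∃r.D ⊔ (B ⊔ D)); D⊑∀s.∃s.(¬B ⊔ A)
   open: L(c) ⊇ {A, B, D, ¬C, ∀s.A, …} (+ ∃-successors) — c ∉ ((∃r.∃r.D ⊔ (B ⊔ D)) ⊓ C) possible
2. Hence c : ((∃r.∃r.D ⊔ (B ⊔ D)) ⊓ C): not entailed.

No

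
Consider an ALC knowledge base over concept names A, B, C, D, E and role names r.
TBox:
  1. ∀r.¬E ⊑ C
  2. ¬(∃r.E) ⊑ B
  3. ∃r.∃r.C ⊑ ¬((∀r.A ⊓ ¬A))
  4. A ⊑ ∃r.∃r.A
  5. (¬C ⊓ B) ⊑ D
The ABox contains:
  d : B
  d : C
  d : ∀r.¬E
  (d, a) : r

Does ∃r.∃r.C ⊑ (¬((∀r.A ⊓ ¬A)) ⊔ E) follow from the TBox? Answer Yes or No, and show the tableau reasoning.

Yes

1. ∃r.∃r.C ⊑ (¬((∀r.A ⊓ ¬A)) ⊔ E)  ⇔  (∃r.∃r.C ⊓ ((∀r.A ⊓ ¬A) ⊓ ¬E)) unsat w.r.t. T
   all branches close; clash {A, ¬A} at x₀
2. Hence ∃r.∃r.C ⊑ (¬((∀r.A ⊓ ¬A)) ⊔ E): entailed.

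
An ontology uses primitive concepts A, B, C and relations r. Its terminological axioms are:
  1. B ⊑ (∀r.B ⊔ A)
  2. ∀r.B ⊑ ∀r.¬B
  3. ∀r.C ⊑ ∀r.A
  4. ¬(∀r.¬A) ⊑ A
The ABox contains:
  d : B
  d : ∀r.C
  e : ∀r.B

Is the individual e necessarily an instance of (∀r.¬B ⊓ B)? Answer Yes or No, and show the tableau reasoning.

No

1. e : (∀r.¬B ⊓ B)?  L(e) = {∀r.B} ∪ {(∃r.B ⊔ ¬B)}
   apply at e: ∀r.B⊑∀r.¬B
   open: L(e) ⊇ {¬B, ∀r.A, ∀r.B, ∀r.¬A, ∀r.¬B} — e ∉ (∀r.¬B ⊓ B) possible
2. Hence e : (∀r.¬B ⊓ B): not entailed.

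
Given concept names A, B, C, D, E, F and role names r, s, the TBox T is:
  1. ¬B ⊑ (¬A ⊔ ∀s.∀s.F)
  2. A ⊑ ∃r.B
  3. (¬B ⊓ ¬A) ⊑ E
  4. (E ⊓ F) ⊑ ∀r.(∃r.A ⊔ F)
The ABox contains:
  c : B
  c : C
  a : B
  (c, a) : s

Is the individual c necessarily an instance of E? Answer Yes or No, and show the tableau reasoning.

1. c : E?  L(c) = {B, C} ∪ {¬E}
   open: L(c) ⊇ {B, C, ¬A, ¬E} — c ∉ E possible
2. Hence c : E: not entailed.

No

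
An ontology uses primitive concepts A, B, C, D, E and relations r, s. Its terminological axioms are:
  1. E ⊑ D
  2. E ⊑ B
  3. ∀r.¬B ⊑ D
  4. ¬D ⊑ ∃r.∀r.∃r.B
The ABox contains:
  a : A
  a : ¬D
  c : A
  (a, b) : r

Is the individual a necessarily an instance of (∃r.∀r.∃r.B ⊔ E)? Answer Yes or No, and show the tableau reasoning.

1. a : (∃r.∀r.∃r.B ⊔ E)?  L(a) = {A, ¬D} ∪ {(∀r.∃r.∀r.¬B ⊓ ¬E)}
   clash {D, ¬D} at a — a ∈ (∃r.∀r.∃r.B ⊔ E)
2. Hence a : (∃r.∀r.∃r.B ⊔ E): entailed.

Yes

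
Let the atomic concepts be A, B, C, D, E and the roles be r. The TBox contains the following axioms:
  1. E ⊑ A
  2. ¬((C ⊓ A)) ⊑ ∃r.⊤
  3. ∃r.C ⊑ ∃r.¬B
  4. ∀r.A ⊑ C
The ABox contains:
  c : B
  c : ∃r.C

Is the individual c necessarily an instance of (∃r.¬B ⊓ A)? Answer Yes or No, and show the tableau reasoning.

1. c : (∃r.¬B ⊓ A)?  L(c) = {B, ∃r.C} ∪ {(∀r.B ⊔ ¬A)}
   apply at c: ∃r.C⊑∃r.¬B
   open: L(c) ⊇ {B, ¬A, ¬E, ∃r.C, ∃r.¬A, …} (+ ∃-successors) — c ∉ (∃r.¬B ⊓ A) possible
2. Hence c : (∃r.¬B ⊓ A): not entailed.

No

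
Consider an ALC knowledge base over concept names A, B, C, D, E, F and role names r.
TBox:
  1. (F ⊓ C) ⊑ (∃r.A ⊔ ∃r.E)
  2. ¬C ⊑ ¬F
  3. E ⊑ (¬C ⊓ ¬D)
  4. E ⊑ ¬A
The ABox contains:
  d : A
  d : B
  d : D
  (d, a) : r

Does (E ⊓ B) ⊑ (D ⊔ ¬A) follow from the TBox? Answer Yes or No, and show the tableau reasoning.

1. (E ⊓ B) ⊑ (D ⊔ ¬A)  ⇔  ((E ⊓ B) ⊓ (¬D ⊓ A)) unsat w.r.t. T
   all branches close; clash {A, ¬A} at x₀
2. Hence (E ⊓ B) ⊑ (D ⊔ ¬A): entailed.

Yes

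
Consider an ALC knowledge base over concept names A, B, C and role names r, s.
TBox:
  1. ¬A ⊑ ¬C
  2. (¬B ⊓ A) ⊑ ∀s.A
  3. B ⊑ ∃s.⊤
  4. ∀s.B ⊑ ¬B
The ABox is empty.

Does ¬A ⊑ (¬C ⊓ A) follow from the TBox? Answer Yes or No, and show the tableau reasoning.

No

1. ¬A ⊑ (¬C ⊓ A)  ⇔  (¬A ⊓ (C ⊔ ¬A)) unsat w.r.t. T
   apply at x₀: ¬A⊑¬C
   open: L(x₀) ⊇ {¬A, ¬B, ¬C}
2. Hence ¬A ⊑ (¬C ⊓ A): not entailed.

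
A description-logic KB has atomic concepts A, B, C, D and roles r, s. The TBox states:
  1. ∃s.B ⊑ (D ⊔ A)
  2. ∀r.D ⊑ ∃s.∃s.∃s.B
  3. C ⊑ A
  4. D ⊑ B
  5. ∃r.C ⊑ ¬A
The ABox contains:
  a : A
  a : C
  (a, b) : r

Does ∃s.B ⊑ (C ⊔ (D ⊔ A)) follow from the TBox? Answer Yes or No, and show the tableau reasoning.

Yes

1. ∃s.B ⊑ (C ⊔ (D ⊔ A))  ⇔  (∃s.B ⊓ (¬C ⊓ (¬D ⊓ ¬A))) unsat w.r.t. T
   all branches close; clash {A, ¬A} at x₀
2. Hence ∃s.B ⊑ (C ⊔ (D ⊔ A)): entailed.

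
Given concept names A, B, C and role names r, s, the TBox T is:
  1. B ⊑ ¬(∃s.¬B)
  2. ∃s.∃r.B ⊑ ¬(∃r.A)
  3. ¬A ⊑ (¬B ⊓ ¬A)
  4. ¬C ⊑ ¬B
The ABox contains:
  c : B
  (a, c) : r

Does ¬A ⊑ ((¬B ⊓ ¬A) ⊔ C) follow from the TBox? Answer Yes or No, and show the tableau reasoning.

1. ¬A ⊑ ((¬B ⊓ ¬A) ⊔ C)  ⇔  (¬A ⊓ ((B ⊔ A) ⊓ ¬C)) unsat w.r.t. T
   all branches close; clash {A, ¬A} at x₀
2. Hence ¬A ⊑ ((¬B ⊓ ¬A) ⊔ C): entailed.

Yes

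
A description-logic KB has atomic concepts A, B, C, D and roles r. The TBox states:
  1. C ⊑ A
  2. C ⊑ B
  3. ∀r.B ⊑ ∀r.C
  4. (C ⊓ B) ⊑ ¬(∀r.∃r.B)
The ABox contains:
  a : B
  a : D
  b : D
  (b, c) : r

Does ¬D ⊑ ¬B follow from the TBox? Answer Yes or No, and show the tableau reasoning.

No

1. ¬D ⊑ ¬B  ⇔  (¬D ⊓ B) unsat w.r.t. T
   open: L(x₀) ⊇ {B, ¬C, ¬D, ∃r.¬B} (+ ∃-successors)
2. Hence ¬D ⊑ ¬B: not entailed.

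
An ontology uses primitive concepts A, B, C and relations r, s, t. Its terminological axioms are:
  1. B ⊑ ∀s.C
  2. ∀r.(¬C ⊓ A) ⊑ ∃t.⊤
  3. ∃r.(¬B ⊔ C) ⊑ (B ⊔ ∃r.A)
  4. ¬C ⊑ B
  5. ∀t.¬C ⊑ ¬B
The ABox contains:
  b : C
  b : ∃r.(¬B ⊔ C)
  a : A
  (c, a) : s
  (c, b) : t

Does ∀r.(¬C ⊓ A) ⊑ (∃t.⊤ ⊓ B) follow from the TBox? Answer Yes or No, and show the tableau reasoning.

No

1. ∀r.(¬C ⊓ A) ⊑ (∃t.⊤ ⊓ B)  ⇔  (∀r.(¬C ⊓ A) ⊓ (∀t.⊥ ⊔ ¬B)) unsat w.r.t. T
   apply at x₀: ∀r.(¬C ⊓ A)⊑∃t.⊤
   open: L(x₀) ⊇ {C, ¬B, ∀r.(B ⊓ ¬C), ∀r.(¬C ⊓ A), ∃t.⊤} (+ ∃-successors)
2. Hence ∀r.(¬C ⊓ A) ⊑ (∃t.⊤ ⊓ B): not entailed.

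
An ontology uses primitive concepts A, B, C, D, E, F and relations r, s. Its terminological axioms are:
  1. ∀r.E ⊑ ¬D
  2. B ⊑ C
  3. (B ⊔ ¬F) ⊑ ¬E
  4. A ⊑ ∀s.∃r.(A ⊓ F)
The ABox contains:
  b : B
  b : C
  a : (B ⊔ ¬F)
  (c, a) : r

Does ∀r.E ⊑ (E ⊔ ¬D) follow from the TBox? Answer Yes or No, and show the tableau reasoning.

1. ∀r.E ⊑ (E ⊔ ¬D)  ⇔  (∀r.E ⊓ (¬E ⊓ D)) unsat w.r.t. T
   all branches close; clash {D, ¬D} at x₀
2. Hence ∀r.E ⊑ (E ⊔ ¬D): entailed.

Yes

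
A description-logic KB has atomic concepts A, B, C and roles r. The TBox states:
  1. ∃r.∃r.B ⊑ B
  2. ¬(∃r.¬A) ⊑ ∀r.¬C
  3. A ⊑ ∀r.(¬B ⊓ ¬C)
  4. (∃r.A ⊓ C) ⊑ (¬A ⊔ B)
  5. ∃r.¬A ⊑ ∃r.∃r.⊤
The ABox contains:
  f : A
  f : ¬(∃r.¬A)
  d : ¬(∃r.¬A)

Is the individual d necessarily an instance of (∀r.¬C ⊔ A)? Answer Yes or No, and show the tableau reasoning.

Yes

1. d : (∀r.¬C ⊔ A)?  L(d) = {¬(∃r.¬A)} ∪ {(∃r.C ⊓ ¬A)}
   clash {C, ¬C} at an ∃-successor — d ∈ (∀r.¬C ⊔ A)
2. Hence d : (∀r.¬C ⊔ A): entailed.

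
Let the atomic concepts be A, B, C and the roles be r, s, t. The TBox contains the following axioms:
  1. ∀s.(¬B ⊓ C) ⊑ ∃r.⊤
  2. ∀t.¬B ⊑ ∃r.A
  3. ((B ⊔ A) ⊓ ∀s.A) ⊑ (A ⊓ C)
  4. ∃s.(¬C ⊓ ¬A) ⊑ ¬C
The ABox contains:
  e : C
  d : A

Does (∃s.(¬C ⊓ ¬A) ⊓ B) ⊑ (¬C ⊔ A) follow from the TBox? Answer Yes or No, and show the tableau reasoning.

1. (∃s.(¬C ⊓ ¬A) ⊓ B) ⊑ (¬C ⊔ A)  ⇔  ((∃s.(¬C ⊓ ¬A) ⊓ B) ⊓ (C ⊓ ¬A)) unsat w.r.t. T
   all branches close; clash {C, ¬C} at x₀
2. Hence (∃s.(¬C ⊓ ¬A) ⊓ B) ⊑ (¬C ⊔ A): entailed.

Yes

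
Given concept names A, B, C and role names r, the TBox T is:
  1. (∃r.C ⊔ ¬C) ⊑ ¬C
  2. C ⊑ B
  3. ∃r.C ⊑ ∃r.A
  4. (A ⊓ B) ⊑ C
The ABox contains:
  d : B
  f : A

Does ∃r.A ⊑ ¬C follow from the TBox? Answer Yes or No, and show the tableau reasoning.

No

1. ∃r.A ⊑ ¬C  ⇔  (∃r.A ⊓ C) unsat w.r.t. T
   apply at x₀: C⊑B
   open: L(x₀) ⊇ {B, C, ∀r.¬C, ∃r.A} (+ ∃-successors)
2. Hence ∃r.A ⊑ ¬C: not entailed.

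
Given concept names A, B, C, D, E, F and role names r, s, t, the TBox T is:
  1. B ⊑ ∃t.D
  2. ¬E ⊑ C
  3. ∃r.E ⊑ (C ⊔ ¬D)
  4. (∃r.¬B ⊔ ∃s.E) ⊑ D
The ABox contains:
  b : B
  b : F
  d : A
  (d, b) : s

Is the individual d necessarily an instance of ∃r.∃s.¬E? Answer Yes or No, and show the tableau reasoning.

No

1. d : ∃r.∃s.¬E?  L(d) = {A} ∪ {∀r.∀s.E}
   open: L(d) ⊇ {A, E, ¬B, ∀r.B, ∀r.¬E, …} — d ∉ ∃r.∃s.¬E possible
2. Hence d : ∃r.∃s.¬E: not entailed.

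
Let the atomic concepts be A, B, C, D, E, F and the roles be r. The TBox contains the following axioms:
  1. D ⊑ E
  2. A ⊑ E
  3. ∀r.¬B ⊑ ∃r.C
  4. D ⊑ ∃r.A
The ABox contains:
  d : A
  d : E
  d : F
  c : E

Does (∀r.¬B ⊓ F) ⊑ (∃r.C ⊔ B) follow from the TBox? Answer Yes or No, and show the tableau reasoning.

Yes

1. (∀r.¬B ⊓ F) ⊑ (∃r.C ⊔ B)  ⇔  ((∀r.¬B ⊓ F) ⊓ (∀r.¬C ⊓ ¬B)) unsat w.r.t. T
   all branches close; clash {C, ¬C} at an ∃-successor
2. Hence (∀r.¬B ⊓ F) ⊑ (∃r.C ⊔ B): entailed.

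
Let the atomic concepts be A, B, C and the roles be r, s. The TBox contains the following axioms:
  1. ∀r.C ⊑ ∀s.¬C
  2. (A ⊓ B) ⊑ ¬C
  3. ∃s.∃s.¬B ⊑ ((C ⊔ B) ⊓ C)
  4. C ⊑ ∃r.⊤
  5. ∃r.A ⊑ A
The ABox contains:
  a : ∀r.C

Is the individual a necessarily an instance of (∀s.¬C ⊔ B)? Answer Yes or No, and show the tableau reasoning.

Yes

1. a : (∀s.¬C ⊔ B)?  L(a) = {∀r.C} ∪ {(∃s.C ⊓ ¬B)}
   clash {C, ¬C} at a — a ∈ (∀s.¬C ⊔ B)
2. Hence a : (∀s.¬C ⊔ B): entailed.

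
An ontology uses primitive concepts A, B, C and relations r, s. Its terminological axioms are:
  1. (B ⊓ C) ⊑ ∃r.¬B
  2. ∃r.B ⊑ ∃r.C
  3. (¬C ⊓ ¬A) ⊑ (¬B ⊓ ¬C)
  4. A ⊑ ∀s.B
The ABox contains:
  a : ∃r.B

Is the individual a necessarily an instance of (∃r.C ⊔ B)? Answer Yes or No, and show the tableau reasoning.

Yes

1. a : (∃r.C ⊔ B)?  L(a) = {∃r.B} ∪ {(∀r.¬C ⊓ ¬B)}
   clash {C, ¬C} at an ∃-successor — a ∈ (∃r.C ⊔ B)
2. Hence a : (∃r.C ⊔ B): entailed.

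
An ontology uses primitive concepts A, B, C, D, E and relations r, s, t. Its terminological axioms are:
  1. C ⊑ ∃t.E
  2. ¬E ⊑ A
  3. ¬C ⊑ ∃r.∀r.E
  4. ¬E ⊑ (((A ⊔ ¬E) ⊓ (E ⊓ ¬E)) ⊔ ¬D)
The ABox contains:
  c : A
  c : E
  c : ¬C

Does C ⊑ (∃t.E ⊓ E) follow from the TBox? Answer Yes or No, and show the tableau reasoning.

1. C ⊑ (∃t.E ⊓ E)  ⇔  (C ⊓ (∀t.¬E ⊔ ¬E)) unsat w.r.t. T
   apply at x₀: C⊑∃t.E
   open: L(x₀) ⊇ {A, C, ¬D, ¬E, ∃t.E} (+ ∃-successors)
2. Hence C ⊑ (∃t.E ⊓ E): not entailed.

No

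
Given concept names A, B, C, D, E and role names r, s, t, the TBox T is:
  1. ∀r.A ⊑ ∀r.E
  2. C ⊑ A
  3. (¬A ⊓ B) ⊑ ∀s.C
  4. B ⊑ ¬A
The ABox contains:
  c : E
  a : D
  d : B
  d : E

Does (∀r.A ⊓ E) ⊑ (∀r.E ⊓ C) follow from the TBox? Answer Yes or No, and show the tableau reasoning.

1. (∀r.A ⊓ E) ⊑ (∀r.E ⊓ C)  ⇔  ((∀r.A ⊓ E) ⊓ (∃r.¬E ⊔ ¬C)) unsat w.r.t. T
   apply at x₀: ∀r.A⊑∀r.E
   open: L(x₀) ⊇ {E, ¬B, ¬C, ∀r.A, ∀r.E}
2. Hence (∀r.A ⊓ E) ⊑ (∀r.E ⊓ C): not entailed.

No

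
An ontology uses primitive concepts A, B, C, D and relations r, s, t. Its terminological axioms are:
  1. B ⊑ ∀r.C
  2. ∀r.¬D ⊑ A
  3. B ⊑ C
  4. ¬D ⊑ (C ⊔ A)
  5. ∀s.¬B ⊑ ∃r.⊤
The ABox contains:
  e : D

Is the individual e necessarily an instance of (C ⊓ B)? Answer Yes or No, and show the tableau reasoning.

1. e : (C ⊓ B)?  L(e) = {D} ∪ {(¬C ⊔ ¬B)}
   open: L(e) ⊇ {D, ¬B, ∃r.D, ∃s.B} (+ ∃-successors) — e ∉ (C ⊓ B) possible
2. Hence e : (C ⊓ B): not entailed.

No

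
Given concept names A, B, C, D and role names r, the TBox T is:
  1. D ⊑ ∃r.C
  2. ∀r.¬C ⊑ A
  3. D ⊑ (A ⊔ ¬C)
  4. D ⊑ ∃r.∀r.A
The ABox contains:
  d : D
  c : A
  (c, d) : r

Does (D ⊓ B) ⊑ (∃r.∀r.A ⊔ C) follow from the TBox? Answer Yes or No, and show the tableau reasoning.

1. (D ⊓ B) ⊑ (∃r.∀r.A ⊔ C)  ⇔  ((D ⊓ B) ⊓ (∀r.∃r.¬A ⊓ ¬C)) unsat w.r.t. T
   all branches close; clash {A, ¬A} at an ∃-successor
2. Hence (D ⊓ B) ⊑ (∃r.∀r.A ⊔ C): entailed.

Yes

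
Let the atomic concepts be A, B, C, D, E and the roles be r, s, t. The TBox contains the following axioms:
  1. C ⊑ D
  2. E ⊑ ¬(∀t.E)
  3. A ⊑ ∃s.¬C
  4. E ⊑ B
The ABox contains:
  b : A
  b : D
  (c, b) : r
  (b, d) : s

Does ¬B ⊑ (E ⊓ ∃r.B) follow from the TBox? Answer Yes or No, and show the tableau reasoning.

1. ¬B ⊑ (E ⊓ ∃r.B)  ⇔  (¬B ⊓ (¬E ⊔ ∀r.¬B)) unsat w.r.t. T
   open: L(x₀) ⊇ {¬A, ¬B, ¬C, ¬E}
2. Hence ¬B ⊑ (E ⊓ ∃r.B): not entailed.

No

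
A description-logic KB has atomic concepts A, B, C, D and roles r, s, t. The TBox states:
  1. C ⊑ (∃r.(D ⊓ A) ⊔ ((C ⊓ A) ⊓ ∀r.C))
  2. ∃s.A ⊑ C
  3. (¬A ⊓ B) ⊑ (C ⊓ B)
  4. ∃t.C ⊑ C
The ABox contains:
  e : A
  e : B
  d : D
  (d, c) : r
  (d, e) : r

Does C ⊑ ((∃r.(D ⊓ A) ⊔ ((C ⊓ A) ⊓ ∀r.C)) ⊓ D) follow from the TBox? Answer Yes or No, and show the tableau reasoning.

No

1. C ⊑ ((∃r.(D ⊓ A) ⊔ ((C ⊓ A) ⊓ ∀r.C)) ⊓ D)  ⇔  (C ⊓ ((∀r.(¬D ⊔ ¬A) ⊓ ((¬C ⊔ ¬A) ⊔ ∃r.¬C)) ⊔ ¬D)) unsat w.r.t. T
   apply at x₀: C⊑(∃r.(D ⊓ A) ⊔ ((C ⊓ A) ⊓ ∀r.C))
   open: L(x₀) ⊇ {A, C, ¬D, ∃r.(D ⊓ A)} (+ ∃-successors)
2. Hence C ⊑ ((∃r.(D ⊓ A) ⊔ ((C ⊓ A) ⊓ ∀r.C)) ⊓ D): not entailed.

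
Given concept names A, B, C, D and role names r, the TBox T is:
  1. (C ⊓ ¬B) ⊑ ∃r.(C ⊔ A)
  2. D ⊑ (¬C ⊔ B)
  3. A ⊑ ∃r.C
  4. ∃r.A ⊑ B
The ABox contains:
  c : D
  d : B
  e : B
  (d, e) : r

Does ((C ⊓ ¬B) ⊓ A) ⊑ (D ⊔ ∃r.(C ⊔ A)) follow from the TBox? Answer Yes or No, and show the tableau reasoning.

Yes

1. ((C ⊓ ¬B) ⊓ A) ⊑ (D ⊔ ∃r.(C ⊔ A))  ⇔  (((C ⊓ ¬B) ⊓ A) ⊓ (¬D ⊓ ∀r.(¬C ⊓ ¬A))) unsat w.r.t. T
   all branches close; clash {B, ¬B} at x₀
2. Hence ((C ⊓ ¬B) ⊓ A) ⊑ (D ⊔ ∃r.(C ⊔ A)): entailed.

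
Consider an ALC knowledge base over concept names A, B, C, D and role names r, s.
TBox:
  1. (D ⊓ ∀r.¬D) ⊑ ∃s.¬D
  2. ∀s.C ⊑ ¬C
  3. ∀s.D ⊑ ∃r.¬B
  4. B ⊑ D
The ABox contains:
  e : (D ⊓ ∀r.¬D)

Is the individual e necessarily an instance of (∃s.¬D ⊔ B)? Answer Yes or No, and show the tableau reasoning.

1. e : (∃s.¬D ⊔ B)?  L(e) = {(D ⊓ ∀r.¬D)} ∪ {(∀s.D ⊓ ¬B)}
   clash {D, ¬D} at an ∃-successor — e ∈ (∃s.¬D ⊔ B)
2. Hence e : (∃s.¬D ⊔ B): entailed.

Yes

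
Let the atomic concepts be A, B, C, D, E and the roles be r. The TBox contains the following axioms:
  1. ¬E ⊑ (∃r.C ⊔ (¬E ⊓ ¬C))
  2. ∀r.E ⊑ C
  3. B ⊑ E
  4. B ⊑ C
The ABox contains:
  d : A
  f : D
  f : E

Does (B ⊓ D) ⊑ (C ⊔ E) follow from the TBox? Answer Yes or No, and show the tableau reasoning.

Yes

1. (B ⊓ D) ⊑ (C ⊔ E)  ⇔  ((B ⊓ D) ⊓ (¬C ⊓ ¬E)) unsat w.r.t. T
   all branches close; clash {C, ¬C} at x₀
2. Hence (B ⊓ D) ⊑ (C ⊔ E): entailed.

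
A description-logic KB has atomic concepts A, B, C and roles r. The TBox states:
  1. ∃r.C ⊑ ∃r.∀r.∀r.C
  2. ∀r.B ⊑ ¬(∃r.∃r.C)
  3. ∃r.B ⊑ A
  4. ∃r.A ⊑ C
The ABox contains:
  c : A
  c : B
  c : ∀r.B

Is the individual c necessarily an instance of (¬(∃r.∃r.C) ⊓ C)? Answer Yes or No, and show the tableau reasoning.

No

1. c : (¬(∃r.∃r.C) ⊓ C)?  L(c) = {A, B, ∀r.B} ∪ {(∃r.∃r.C ⊔ ¬C)}
   apply at c: ∀r.B⊑¬(∃r.∃r.C)
   open: L(c) ⊇ {A, B, ¬C, ∀r.B, ∀r.¬A, …} — c ∉ (¬(∃r.∃r.C) ⊓ C) possible
2. Hence c : (¬(∃r.∃r.C) ⊓ C): not entailed.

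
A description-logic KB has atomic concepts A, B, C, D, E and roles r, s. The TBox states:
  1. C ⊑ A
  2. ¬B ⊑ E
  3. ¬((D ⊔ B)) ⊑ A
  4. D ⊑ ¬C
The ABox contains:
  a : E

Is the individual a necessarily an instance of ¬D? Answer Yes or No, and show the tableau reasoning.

No

1. a : ¬D?  L(a) = {E} ∪ {D}
   apply at a: D⊑¬C
   open: L(a) ⊇ {D, E, ¬C} — a ∉ ¬D possible
2. Hence a : ¬D: not entailed.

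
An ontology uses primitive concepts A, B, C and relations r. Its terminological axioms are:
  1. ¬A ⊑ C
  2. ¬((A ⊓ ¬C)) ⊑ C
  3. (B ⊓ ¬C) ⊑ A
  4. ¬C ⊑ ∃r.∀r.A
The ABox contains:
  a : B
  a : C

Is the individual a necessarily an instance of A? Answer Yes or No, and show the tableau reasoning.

1. a : A?  L(a) = {B, C} ∪ {¬A}
   open: L(a) ⊇ {B, C, ¬A} — a ∉ A possible
2. Hence a : A: not entailed.

No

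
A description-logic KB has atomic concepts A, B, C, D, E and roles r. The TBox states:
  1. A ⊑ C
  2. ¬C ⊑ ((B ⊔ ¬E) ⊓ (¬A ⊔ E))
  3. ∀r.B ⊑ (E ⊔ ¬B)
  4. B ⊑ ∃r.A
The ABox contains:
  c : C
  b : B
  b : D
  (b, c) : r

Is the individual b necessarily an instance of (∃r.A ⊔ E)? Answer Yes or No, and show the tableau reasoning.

Yes

1. b : (∃r.A ⊔ E)?  L(b) = {B, D} ∪ {(∀r.¬A ⊓ ¬E)}
   clash {B, ¬B} at b — b ∈ (∃r.A ⊔ E)
2. Hence b : (∃r.A ⊔ E): entailed.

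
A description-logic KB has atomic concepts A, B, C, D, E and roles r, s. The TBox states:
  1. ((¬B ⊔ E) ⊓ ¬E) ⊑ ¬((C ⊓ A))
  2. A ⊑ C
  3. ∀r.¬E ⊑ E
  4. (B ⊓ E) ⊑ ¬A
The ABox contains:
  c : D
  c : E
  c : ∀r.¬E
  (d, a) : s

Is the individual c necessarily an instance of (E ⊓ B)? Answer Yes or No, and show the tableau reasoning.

No

1. c : (E ⊓ B)?  L(c) = {D, E, ∀r.¬E} ∪ {(¬E ⊔ ¬B)}
   open: L(c) ⊇ {D, E, ¬A, ¬B, ∀r.¬E} — c ∉ (E ⊓ B) possible
2. Hence c : (E ⊓ B): not entailed.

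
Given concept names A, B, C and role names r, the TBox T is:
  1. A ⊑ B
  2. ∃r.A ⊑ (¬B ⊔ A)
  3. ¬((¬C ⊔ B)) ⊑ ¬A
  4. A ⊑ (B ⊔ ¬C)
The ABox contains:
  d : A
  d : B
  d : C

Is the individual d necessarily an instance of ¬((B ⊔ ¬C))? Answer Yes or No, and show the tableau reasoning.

1. d : ¬((B ⊔ ¬C))?  L(d) = {A, B, C} ∪ {(B ⊔ ¬C)}
   open: L(d) ⊇ {A, B, C, ∀r.¬A} — d ∉ ¬((B ⊔ ¬C)) possible
2. Hence d : ¬((B ⊔ ¬C)): not entailed.

No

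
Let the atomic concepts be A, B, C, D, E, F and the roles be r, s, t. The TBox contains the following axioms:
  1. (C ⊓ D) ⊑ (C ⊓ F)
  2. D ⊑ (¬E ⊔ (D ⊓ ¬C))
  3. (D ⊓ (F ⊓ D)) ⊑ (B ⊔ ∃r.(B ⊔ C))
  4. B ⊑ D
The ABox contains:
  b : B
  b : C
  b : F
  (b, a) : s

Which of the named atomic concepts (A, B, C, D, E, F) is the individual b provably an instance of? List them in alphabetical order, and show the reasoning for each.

{B, C, D, F}

1. b : A?  L(b) = {B, C, F} ∪ {¬A}
   apply at b: B⊑D
   open: L(b) ⊇ {B, C, D, F, ¬A, …} — b ∉ A possible
2. b : B?  L(b) = {B, C, F} ∪ {¬B}
   clash {B, ¬B} at b — b ∈ B
3. b : C?  L(b) = {B, C, F} ∪ {¬C}
   clash {C, ¬C} at b — b ∈ C
4. b : D?  L(b) = {B, C, F} ∪ {¬D}
   clash {D, ¬D} at b — b ∈ D
5. b : E?  L(b) = {B, C, F} ∪ {¬E}
   apply at b: B⊑D
   open: L(b) ⊇ {B, C, D, F, ¬E} — b ∉ E possible
6. b : F?  L(b) = {B, C, F} ∪ {¬F}
   clash {F, ¬F} at b — b ∈ F
7. Entailed for b: {B, C, D, F}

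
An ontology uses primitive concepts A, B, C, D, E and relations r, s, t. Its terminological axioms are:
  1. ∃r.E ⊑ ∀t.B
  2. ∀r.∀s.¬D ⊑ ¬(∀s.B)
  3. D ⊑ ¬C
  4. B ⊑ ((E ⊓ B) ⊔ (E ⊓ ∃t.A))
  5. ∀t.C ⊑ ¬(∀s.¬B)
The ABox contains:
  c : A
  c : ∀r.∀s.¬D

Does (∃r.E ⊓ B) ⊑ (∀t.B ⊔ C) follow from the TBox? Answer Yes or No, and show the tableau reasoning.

1. (∃r.E ⊓ B) ⊑ (∀t.B ⊔ C)  ⇔  ((∃r.E ⊓ B) ⊓ (∃t.¬B ⊓ ¬C)) unsat w.r.t. T
   all branches close; clash {B, ¬B} at an ∃-successor
2. Hence (∃r.E ⊓ B) ⊑ (∀t.B ⊔ C): entailed.

Yes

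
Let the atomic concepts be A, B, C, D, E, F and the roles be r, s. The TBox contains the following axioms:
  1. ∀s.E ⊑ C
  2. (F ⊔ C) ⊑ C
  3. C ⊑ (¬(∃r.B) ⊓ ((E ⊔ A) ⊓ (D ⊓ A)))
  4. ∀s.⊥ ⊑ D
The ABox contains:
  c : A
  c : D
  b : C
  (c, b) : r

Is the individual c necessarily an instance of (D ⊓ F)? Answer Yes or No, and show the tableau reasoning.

1. c : (D ⊓ F)?  L(c) = {A, D} ∪ {(¬D ⊔ ¬F)}
   open: L(c) ⊇ {A, D, ¬C, ¬F, ∃s.¬E} (+ ∃-successors) — c ∉ (D ⊓ F) possible
2. Hence c : (D ⊓ F): not entailed.

No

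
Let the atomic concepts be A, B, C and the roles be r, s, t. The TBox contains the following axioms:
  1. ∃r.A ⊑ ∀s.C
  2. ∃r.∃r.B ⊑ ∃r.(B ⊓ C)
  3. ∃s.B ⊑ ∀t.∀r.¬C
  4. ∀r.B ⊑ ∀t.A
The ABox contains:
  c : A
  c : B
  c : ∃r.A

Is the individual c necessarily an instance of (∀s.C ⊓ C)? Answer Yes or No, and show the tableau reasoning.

1. c : (∀s.C ⊓ C)?  L(c) = {A, B, ∃r.A} ∪ {(∃s.¬C ⊔ ¬C)}
   apply at c: ∃r.A⊑∀s.C
   open: L(c) ⊇ {A, B, ¬C, ∀r.∀r.¬B, ∀s.C, …} (+ ∃-successors) — c ∉ (∀s.C ⊓ C) possible
2. Hence c : (∀s.C ⊓ C): not entailed.

No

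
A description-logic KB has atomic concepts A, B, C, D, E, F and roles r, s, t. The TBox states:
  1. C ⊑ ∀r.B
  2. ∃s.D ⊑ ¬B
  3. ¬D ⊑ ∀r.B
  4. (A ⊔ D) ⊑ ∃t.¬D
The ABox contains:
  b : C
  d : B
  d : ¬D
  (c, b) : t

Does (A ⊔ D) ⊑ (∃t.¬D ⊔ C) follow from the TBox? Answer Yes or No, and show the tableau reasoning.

1. (A ⊔ D) ⊑ (∃t.¬D ⊔ C)  ⇔  ((A ⊔ D) ⊓ (∀t.D ⊓ ¬C)) unsat w.r.t. T
   all branches close; clash {D, ¬D} at an ∃-successor
2. Hence (A ⊔ D) ⊑ (∃t.¬D ⊔ C): entailed.

Yes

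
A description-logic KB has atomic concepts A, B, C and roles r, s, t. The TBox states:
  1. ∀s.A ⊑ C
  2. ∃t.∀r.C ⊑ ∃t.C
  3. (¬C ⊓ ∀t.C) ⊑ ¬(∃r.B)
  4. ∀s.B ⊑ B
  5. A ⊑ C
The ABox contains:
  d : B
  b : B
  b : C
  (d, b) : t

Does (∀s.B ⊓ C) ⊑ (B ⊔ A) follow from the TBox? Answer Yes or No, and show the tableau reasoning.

1. (∀s.B ⊓ C) ⊑ (B ⊔ A)  ⇔  ((∀s.B ⊓ C) ⊓ (¬B ⊓ ¬A)) unsat w.r.t. T
   all branches close; clash {B, ¬B} at x₀
2. Hence (∀s.B ⊓ C) ⊑ (B ⊔ A): entailed.

Yes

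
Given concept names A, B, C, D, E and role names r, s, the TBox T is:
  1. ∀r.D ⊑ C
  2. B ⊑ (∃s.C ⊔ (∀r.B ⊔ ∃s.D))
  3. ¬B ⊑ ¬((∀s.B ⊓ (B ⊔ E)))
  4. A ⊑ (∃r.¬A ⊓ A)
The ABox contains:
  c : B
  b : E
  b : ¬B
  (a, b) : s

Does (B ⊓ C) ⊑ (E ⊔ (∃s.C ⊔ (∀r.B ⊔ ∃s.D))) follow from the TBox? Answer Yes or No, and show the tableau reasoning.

Yes

1. (B ⊓ C) ⊑ (E ⊔ (∃s.C ⊔ (∀r.B ⊔ ∃s.D)))  ⇔  ((B ⊓ C) ⊓ (¬E ⊓ (∀s.¬C ⊓ (∃r.¬B ⊓ ∀s.¬D)))) unsat w.r.t. T
   all branches close; clash {D, ¬D} at an ∃-successor
2. Hence (B ⊓ C) ⊑ (E ⊔ (∃s.C ⊔ (∀r.B ⊔ ∃s.D))): entailed.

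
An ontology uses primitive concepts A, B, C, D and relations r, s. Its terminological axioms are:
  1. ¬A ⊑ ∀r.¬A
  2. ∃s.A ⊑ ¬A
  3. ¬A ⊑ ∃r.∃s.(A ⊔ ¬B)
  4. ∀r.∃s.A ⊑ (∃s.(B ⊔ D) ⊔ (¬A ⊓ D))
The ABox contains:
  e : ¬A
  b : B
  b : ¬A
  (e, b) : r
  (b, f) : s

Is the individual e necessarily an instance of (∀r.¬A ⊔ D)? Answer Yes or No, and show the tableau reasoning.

Yes

1. e : (∀r.¬A ⊔ D)?  L(e) = {¬A} ∪ {(∃r.A ⊓ ¬D)}
   clash {D, ¬D} at e — e ∈ (∀r.¬A ⊔ D)
2. Hence e : (∀r.¬A ⊔ D): entailed.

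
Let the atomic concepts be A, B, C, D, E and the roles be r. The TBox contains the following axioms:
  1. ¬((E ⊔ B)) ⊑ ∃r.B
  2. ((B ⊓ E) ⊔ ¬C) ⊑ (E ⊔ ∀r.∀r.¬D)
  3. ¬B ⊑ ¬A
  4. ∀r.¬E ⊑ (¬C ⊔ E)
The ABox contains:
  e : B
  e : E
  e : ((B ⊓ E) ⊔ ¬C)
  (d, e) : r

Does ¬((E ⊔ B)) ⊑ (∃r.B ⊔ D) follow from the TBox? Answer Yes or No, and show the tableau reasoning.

Yes

1. ¬((E ⊔ B)) ⊑ (∃r.B ⊔ D)  ⇔  ((¬E ⊓ ¬B) ⊓ (∀r.¬B ⊓ ¬D)) unsat w.r.t. T
   all branches close; clash {E, ¬E} at x₀
2. Hence ¬((E ⊔ B)) ⊑ (∃r.B ⊔ D): entailed.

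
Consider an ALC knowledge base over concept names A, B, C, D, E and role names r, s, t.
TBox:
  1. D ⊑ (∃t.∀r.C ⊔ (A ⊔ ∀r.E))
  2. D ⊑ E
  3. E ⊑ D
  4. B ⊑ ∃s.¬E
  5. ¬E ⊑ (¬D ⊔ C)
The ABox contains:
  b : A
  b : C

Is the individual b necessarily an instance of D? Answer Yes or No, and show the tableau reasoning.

1. b : D?  L(b) = {A, C} ∪ {¬D}
   open: L(b) ⊇ {A, C, ¬B, ¬D, ¬E} — b ∉ D possible
2. Hence b : D: not entailed.

No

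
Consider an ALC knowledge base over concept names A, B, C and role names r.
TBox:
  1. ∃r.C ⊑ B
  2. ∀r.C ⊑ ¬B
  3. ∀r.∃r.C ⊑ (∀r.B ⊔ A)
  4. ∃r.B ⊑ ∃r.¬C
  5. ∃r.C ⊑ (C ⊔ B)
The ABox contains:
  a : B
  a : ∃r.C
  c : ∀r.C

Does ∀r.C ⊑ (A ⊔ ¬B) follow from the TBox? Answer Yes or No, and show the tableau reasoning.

Yes

1. ∀r.C ⊑ (A ⊔ ¬B)  ⇔  (∀r.C ⊓ (¬A ⊓ B)) unsat w.r.t. T
   all branches close; clash {A, ¬A} at x₀
2. Hence ∀r.C ⊑ (A ⊔ ¬B): entailed.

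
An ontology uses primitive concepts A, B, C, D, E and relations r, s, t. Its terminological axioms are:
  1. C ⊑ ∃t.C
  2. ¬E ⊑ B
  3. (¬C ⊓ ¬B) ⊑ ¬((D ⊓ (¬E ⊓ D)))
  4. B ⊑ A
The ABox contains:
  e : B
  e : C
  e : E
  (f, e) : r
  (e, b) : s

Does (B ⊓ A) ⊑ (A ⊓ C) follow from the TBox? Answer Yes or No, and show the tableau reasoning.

No

1. (B ⊓ A) ⊑ (A ⊓ C)  ⇔  ((B ⊓ A) ⊓ (¬A ⊔ ¬C)) unsat w.r.t. T
   open: L(x₀) ⊇ {A, B, ¬C}
2. Hence (B ⊓ A) ⊑ (A ⊓ C): not entailed.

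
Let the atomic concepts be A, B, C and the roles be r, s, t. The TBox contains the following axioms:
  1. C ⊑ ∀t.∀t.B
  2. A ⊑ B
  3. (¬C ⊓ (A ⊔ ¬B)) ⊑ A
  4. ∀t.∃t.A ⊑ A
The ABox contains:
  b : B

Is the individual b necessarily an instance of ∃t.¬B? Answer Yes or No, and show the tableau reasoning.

1. b : ∃t.¬B?  L(b) = {B} ∪ {∀t.B}
   open: L(b) ⊇ {B, ¬A, ¬C, ∀t.B, ∃t.∀t.¬A} (+ ∃-successors) — b ∉ ∃t.¬B possible
2. Hence b : ∃t.¬B: not entailed.

No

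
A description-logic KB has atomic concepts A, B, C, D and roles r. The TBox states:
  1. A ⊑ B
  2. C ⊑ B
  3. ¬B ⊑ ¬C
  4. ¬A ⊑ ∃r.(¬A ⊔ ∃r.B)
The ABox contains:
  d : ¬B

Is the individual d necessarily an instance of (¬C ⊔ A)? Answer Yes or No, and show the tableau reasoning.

Yes

1. d : (¬C ⊔ A)?  L(d) = {¬B} ∪ {(C ⊓ ¬A)}
   clash {C, ¬C} at d — d ∈ (¬C ⊔ A)
2. Hence d : (¬C ⊔ A): entailed.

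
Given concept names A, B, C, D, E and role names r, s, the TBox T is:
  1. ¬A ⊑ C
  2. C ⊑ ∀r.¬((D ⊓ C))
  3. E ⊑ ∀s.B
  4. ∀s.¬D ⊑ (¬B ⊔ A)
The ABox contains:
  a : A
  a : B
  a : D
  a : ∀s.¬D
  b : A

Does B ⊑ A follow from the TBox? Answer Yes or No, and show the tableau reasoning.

1. B ⊑ A  ⇔  (B ⊓ ¬A) unsat w.r.t. T
   apply at x₀: ¬A⊑C
   open: L(x₀) ⊇ {B, C, ¬A, ¬E, ∀r.(¬D ⊔ ¬C), …} (+ ∃-successors)
2. Hence B ⊑ A: not entailed.

No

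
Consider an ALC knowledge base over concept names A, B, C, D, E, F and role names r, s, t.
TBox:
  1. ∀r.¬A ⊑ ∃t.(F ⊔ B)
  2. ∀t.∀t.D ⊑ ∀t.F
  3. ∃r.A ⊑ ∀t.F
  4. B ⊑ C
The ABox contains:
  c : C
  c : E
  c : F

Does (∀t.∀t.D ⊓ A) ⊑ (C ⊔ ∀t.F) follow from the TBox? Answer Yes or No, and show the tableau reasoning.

Yes

1. (∀t.∀t.D ⊓ A) ⊑ (C ⊔ ∀t.F)  ⇔  ((∀t.∀t.D ⊓ A) ⊓ (¬C ⊓ ∃t.¬F)) unsat w.r.t. T
   all branches close; clash {C, ¬C} at x₀
2. Hence (∀t.∀t.D ⊓ A) ⊑ (C ⊔ ∀t.F): entailed.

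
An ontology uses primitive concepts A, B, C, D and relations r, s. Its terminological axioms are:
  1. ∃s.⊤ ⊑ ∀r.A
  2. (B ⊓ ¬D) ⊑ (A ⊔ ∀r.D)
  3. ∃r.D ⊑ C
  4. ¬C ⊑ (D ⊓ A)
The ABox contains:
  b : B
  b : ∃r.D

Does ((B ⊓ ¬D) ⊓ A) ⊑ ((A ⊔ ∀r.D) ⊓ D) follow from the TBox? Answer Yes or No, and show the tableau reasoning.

1. ((B ⊓ ¬D) ⊓ A) ⊑ ((A ⊔ ∀r.D) ⊓ D)  ⇔  (((B ⊓ ¬D) ⊓ A) ⊓ ((¬A ⊓ ∃r.¬D) ⊔ ¬D)) unsat w.r.t. T
   apply at x₀: (B ⊓ ¬D)⊑(A ⊔ ∀r.D)
   open: L(x₀) ⊇ {A, B, C, ¬D, ∀s.⊥}
2. Hence ((B ⊓ ¬D) ⊓ A) ⊑ ((A ⊔ ∀r.D) ⊓ D): not entailed.

No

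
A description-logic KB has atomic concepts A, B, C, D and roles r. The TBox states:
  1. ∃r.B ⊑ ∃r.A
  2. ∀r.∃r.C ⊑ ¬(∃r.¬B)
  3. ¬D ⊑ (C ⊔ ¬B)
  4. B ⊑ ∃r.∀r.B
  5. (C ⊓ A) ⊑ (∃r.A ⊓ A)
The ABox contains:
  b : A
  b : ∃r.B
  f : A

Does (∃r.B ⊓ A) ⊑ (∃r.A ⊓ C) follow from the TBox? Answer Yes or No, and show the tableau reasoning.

No

1. (∃r.B ⊓ A) ⊑ (∃r.A ⊓ C)  ⇔  ((∃r.B ⊓ A) ⊓ (∀r.¬A ⊔ ¬C)) unsat w.r.t. T
   apply at x₀: ∃r.B⊑∃r.A
   open: L(x₀) ⊇ {A, D, ¬B, ¬C, ∃r.A, …} (+ ∃-successors)
2. Hence (∃r.B ⊓ A) ⊑ (∃r.A ⊓ C): not entailed.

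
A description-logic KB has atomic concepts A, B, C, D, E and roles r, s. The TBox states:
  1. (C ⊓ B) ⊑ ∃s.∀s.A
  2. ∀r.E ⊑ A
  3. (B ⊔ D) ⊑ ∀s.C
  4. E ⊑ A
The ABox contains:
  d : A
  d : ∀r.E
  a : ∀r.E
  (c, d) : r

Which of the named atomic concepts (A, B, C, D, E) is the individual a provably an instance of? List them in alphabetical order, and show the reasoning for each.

1. a : A?  L(a) = {∀r.E} ∪ {¬A}
   clash {A, ¬A} at a — a ∈ A
2. a : B?  L(a) = {∀r.E} ∪ {¬B}
   apply at a: ∀r.E⊑A
   open: L(a) ⊇ {A, ¬B, ¬D, ¬E, ∀r.E} — a ∉ B possible
3. a : C?  L(a) = {∀r.E} ∪ {¬C}
   apply at a: ∀r.E⊑A
   open: L(a) ⊇ {A, ¬B, ¬C, ¬D, ¬E, …} — a ∉ C possible
4. a : D?  L(a) = {∀r.E} ∪ {¬D}
   apply at a: ∀r.E⊑A
   open: L(a) ⊇ {A, ¬B, ¬D, ¬E, ∀r.E} — a ∉ D possible
5. a : E?  L(a) = {∀r.E} ∪ {¬E}
   apply at a: ∀r.E⊑A
   open: L(a) ⊇ {A, ¬B, ¬D, ¬E, ∀r.E} — a ∉ E possible
6. Entailed for a: {A}

{A}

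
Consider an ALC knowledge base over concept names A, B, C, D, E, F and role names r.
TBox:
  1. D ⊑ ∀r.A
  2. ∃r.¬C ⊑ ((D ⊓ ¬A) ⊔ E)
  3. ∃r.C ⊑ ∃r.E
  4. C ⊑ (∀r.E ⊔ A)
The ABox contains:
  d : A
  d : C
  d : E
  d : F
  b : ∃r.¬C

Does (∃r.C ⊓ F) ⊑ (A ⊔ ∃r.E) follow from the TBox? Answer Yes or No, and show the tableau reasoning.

Yes

1. (∃r.C ⊓ F) ⊑ (A ⊔ ∃r.E)  ⇔  ((∃r.C ⊓ F) ⊓ (¬A ⊓ ∀r.¬E)) unsat w.r.t. T
   all branches close; clash {A, ¬A} at x₀
2. Hence (∃r.C ⊓ F) ⊑ (A ⊔ ∃r.E): entailed.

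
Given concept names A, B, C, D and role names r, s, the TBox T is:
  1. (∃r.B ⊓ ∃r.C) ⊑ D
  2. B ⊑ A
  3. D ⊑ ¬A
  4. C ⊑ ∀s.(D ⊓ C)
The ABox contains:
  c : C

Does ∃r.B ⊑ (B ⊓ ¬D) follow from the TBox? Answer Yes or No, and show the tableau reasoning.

1. ∃r.B ⊑ (B ⊓ ¬D)  ⇔  (∃r.B ⊓ (¬B ⊔ D)) unsat w.r.t. T
   open: L(x₀) ⊇ {¬B, ¬C, ¬D, ∀r.¬C, ∃r.B} (+ ∃-successors)
2. Hence ∃r.B ⊑ (B ⊓ ¬D): not entailed.

No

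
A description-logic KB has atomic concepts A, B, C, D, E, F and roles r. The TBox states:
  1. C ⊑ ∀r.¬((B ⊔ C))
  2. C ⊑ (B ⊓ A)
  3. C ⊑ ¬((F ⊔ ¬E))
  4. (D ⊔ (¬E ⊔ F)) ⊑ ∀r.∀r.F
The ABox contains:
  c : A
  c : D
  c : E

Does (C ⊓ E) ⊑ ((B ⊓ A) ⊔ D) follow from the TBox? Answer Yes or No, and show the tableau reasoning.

1. (C ⊓ E) ⊑ ((B ⊓ A) ⊔ D)  ⇔  ((C ⊓ E) ⊓ ((¬B ⊔ ¬A) ⊓ ¬D)) unsat w.r.t. T
   all branches close; clash {A, ¬A} at x₀
2. Hence (C ⊓ E) ⊑ ((B ⊓ A) ⊔ D): entailed.

Yes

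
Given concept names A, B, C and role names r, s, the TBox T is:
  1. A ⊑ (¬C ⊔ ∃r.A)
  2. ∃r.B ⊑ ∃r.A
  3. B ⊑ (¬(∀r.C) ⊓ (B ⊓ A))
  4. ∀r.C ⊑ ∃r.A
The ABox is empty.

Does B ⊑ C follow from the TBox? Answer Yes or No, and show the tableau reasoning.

No

1. B ⊑ C  ⇔  (B ⊓ ¬C) unsat w.r.t. T
   apply at x₀: B⊑(¬(∀r.C) ⊓ (B ⊓ A))
   open: L(x₀) ⊇ {A, B, ¬C, ∀r.¬B, ∃r.¬C} (+ ∃-successors)
2. Hence B ⊑ C: not entailed.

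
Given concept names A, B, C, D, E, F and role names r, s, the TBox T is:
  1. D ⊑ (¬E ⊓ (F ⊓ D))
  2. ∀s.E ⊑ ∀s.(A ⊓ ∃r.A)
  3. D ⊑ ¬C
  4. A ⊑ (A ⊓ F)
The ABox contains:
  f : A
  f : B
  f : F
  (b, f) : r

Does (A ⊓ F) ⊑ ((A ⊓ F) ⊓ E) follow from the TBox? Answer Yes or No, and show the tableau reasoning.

No

1. (A ⊓ F) ⊑ ((A ⊓ F) ⊓ E)  ⇔  ((A ⊓ F) ⊓ ((¬A ⊔ ¬F) ⊔ ¬E)) unsat w.r.t. T
   open: L(x₀) ⊇ {A, F, ¬D, ¬E, ∃s.¬E} (+ ∃-successors)
2. Hence (A ⊓ F) ⊑ ((A ⊓ F) ⊓ E): not entailed.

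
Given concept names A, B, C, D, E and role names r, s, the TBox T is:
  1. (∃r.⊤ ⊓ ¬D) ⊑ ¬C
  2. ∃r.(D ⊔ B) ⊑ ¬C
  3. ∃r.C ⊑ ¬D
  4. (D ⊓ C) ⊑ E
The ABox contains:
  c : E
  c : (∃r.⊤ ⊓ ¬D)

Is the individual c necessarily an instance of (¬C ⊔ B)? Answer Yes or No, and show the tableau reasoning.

1. c : (¬C ⊔ B)?  L(c) = {E, (∃r.⊤ ⊓ ¬D)} ∪ {(C ⊓ ¬B)}
   clash {C, ¬C} at c — c ∈ (¬C ⊔ B)
2. Hence c : (¬C ⊔ B): entailed.

Yes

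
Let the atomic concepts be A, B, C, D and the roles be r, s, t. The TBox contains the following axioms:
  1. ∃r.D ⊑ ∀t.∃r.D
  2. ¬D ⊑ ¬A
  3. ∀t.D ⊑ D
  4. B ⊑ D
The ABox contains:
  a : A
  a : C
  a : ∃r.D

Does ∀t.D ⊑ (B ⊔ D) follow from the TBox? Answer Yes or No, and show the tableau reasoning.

Yes

1. ∀t.D ⊑ (B ⊔ D)  ⇔  (∀t.D ⊓ (¬B ⊓ ¬D)) unsat w.r.t. T
   all branches close; clash {D, ¬D} at x₀
2. Hence ∀t.D ⊑ (B ⊔ D): entailed.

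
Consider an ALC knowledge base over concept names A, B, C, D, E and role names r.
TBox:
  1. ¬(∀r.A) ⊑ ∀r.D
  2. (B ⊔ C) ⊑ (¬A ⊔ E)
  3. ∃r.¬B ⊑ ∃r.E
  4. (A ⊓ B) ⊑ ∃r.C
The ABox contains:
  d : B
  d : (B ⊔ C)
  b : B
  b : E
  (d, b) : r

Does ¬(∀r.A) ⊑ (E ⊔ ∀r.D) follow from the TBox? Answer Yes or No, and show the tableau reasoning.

Yes

1. ¬(∀r.A) ⊑ (E ⊔ ∀r.D)  ⇔  (∃r.¬A ⊓ (¬E ⊓ ∃r.¬D)) unsat w.r.t. T
   all branches close; clash {E, ¬E} at x₀
2. Hence ¬(∀r.A) ⊑ (E ⊔ ∀r.D): entailed.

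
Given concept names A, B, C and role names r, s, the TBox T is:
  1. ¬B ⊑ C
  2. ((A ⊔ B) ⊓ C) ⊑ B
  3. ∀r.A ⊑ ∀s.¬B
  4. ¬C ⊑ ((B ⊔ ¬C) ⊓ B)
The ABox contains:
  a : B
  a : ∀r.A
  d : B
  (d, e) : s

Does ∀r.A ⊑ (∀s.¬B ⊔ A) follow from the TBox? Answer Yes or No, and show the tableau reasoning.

1. ∀r.A ⊑ (∀s.¬B ⊔ A)  ⇔  (∀r.A ⊓ (∃s.B ⊓ ¬A)) unsat w.r.t. T
   all branches close; clash {B, ¬B} at an ∃-successor
2. Hence ∀r.A ⊑ (∀s.¬B ⊔ A): entailed.

Yes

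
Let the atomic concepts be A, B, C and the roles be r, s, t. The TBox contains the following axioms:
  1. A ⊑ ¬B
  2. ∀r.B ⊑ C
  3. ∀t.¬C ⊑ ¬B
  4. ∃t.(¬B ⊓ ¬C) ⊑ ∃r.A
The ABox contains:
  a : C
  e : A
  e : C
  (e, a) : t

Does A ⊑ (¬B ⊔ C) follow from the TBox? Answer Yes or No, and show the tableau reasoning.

1. A ⊑ (¬B ⊔ C)  ⇔  (A ⊓ (B ⊓ ¬C)) unsat w.r.t. T
   all branches close; clash {B, ¬B} at x₀
2. Hence A ⊑ (¬B ⊔ C): entailed.

Yes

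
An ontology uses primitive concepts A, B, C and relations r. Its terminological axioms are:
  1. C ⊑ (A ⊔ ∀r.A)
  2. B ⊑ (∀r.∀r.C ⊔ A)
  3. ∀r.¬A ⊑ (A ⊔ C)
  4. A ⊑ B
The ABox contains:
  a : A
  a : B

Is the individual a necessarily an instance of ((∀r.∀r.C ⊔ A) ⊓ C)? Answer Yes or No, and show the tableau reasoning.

No

1. a : ((∀r.∀r.C ⊔ A) ⊓ C)?  L(a) = {A, B} ∪ {((∃r.∃r.¬C ⊓ ¬A) ⊔ ¬C)}
   apply at a: B⊑(∀r.∀r.C ⊔ A)
   open: L(a) ⊇ {A, B, ¬C, ∃r.A} (+ ∃-successors) — a ∉ ((∀r.∀r.C ⊔ A) ⊓ C) possible
2. Hence a : ((∀r.∀r.C ⊔ A) ⊓ C): not entailed.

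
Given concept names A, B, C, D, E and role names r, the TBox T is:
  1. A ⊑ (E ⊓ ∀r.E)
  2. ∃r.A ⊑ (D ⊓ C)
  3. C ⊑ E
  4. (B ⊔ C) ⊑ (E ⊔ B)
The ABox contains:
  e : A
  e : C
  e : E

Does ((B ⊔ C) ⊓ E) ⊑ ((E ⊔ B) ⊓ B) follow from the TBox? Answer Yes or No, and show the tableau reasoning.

No

1. ((B ⊔ C) ⊓ E) ⊑ ((E ⊔ B) ⊓ B)  ⇔  (((B ⊔ C) ⊓ E) ⊓ ((¬E ⊓ ¬B) ⊔ ¬B)) unsat w.r.t. T
   apply at x₀: (B ⊔ C)⊑(E ⊔ B)
   open: L(x₀) ⊇ {C, E, ¬A, ¬B, ∀r.¬A}
2. Hence ((B ⊔ C) ⊓ E) ⊑ ((E ⊔ B) ⊓ B): not entailed.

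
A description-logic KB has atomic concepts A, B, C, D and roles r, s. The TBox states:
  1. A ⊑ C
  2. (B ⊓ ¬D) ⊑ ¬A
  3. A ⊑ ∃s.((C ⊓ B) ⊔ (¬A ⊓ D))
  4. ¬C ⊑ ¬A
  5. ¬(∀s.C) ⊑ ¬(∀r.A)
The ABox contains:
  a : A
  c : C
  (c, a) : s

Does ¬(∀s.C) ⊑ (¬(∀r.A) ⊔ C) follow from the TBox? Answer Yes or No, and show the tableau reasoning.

Yes

1. ¬(∀s.C) ⊑ (¬(∀r.A) ⊔ C)  ⇔  (∃s.¬C ⊓ (∀r.A ⊓ ¬C)) unsat w.r.t. T
   all branches close; clash {A, ¬A} at an ∃-successor
2. Hence ¬(∀s.C) ⊑ (¬(∀r.A) ⊔ C): entailed.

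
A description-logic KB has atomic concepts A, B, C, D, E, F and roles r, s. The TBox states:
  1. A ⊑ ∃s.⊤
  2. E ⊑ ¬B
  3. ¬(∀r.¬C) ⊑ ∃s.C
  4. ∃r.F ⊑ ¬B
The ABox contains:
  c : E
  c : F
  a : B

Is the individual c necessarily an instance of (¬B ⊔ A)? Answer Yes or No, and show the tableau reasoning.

Yes

1. c : (¬B ⊔ A)?  L(c) = {E, F} ∪ {(B ⊓ ¬A)}
   clash {B, ¬B} at c — c ∈ (¬B ⊔ A)
2. Hence c : (¬B ⊔ A): entailed.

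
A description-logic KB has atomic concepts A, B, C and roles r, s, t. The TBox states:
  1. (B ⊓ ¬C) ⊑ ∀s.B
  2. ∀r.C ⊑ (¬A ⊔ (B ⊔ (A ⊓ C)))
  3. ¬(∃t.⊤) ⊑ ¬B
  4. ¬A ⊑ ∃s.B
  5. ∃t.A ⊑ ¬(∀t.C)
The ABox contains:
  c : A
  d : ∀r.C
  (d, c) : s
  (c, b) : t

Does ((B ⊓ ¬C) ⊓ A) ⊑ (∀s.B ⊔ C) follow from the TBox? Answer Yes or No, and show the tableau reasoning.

Yes

1. ((B ⊓ ¬C) ⊓ A) ⊑ (∀s.B ⊔ C)  ⇔  (((B ⊓ ¬C) ⊓ A) ⊓ (∃s.¬B ⊓ ¬C)) unsat w.r.t. T
   all branches close; clash {B, ¬B} at x₀
2. Hence ((B ⊓ ¬C) ⊓ A) ⊑ (∀s.B ⊔ C): entailed.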